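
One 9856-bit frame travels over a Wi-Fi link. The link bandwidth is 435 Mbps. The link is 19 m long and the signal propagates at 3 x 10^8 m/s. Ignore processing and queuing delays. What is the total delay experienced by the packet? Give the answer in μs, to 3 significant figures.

22.7 μs

Transmission delay = L/R = 9856 / 435000000 = 22.6575 μs.
Propagation delay = d/s = 19 m / 300000000 m/s = 0.0633333 μs.
Total = 22.7 μs.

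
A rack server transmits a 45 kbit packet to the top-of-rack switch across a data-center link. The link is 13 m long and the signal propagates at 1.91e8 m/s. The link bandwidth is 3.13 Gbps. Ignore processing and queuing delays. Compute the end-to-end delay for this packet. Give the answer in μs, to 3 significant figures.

L = 45000 bits.
Transmission delay = L/R = 45000 / 3130000000 = 14.377 μs.
Propagation delay = d/s = 13 m / 191000000 m/s = 0.0680628 μs.
Total = 14.4 μs.

14.4 μs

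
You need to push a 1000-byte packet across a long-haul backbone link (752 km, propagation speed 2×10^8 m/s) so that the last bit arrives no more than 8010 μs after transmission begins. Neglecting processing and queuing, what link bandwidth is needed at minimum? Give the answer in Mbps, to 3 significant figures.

1.88 Mbps

L = 8000 bits.
Propagation delay = 752000 / 200000000 = 3760 μs.
Transmission budget = 8010 − 3760 = 4250 μs.
R ≥ L / t_tx = 8000 bits / 0.00425 s = 1.88 Mbps.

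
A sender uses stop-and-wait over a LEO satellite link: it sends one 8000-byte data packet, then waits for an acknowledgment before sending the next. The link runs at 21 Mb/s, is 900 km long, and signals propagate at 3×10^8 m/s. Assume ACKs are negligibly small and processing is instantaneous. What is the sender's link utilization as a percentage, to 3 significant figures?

33.7 %

t_tx = L/R = 64000/21000000 = 0.00304762 s.
t_prop = 900000/300000000 = 0.003 s; RTT = 0.006 s.
Cycle = t_tx + RTT = 0.00904762 s.
Utilization = t_tx / cycle = 0.00304762/0.00904762 = 33.7 %.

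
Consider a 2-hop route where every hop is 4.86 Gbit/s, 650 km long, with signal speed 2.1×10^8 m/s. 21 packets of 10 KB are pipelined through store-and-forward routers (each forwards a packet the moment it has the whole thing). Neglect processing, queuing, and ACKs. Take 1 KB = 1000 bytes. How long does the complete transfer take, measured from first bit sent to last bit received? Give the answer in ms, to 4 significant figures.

6.553 ms

Per-hop transmission t_tx = L/R = 80000/4860000000 = 0.0164609 ms.
Per-hop propagation t_prop = 650000/210000000 = 3.09524 ms.
Pipeline fill: first packet needs 2·t_tx to clear all hops; remaining 20 packets each add one t_tx.
Total = (2+21-1)·t_tx + 2·t_prop = 22·0.0164609 + 2·3.09524 = 6.553 ms.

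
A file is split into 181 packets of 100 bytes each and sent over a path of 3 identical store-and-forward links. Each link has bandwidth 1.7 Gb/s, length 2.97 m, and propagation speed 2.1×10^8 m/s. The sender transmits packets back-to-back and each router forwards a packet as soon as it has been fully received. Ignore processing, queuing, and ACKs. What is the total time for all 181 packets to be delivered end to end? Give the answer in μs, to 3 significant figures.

Per-hop transmission t_tx = L/R = 800/1700000000 = 0.470588 μs.
Per-hop propagation t_prop = 2.97/210000000 = 0.0141429 μs.
Pipeline fill: first packet needs 3·t_tx to clear all hops; remaining 180 packets each add one t_tx.
Total = (3+181-1)·t_tx + 3·t_prop = 183·0.470588 + 3·0.0141429 = 86.2 μs.

86.2 μs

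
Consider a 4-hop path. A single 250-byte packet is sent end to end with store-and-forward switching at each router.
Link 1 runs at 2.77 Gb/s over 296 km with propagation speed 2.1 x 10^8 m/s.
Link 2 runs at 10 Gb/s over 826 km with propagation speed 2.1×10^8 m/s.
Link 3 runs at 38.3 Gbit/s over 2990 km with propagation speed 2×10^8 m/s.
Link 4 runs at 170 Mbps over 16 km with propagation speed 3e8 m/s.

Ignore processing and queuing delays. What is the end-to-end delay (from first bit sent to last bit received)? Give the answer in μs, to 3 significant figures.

L = 250 × 8 = 2000 bits.
Transmission delays (L/R per hop): 0.722022, 0.2, 0.0522193, 11.7647 μs; sum = 12.7389 μs.
Propagation delays (d/s per hop): 1409.52, 3933.33, 14950, 53.3333 μs; sum = 20346.2 μs.
End-to-end = 20400 μs.

20400 μs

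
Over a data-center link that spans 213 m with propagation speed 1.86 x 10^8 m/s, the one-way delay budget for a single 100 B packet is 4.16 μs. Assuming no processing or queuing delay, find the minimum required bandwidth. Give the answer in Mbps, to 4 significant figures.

265.4 Mbps

L = 800 bits.
Propagation delay = 213 / 186000000 = 1.14516 μs.
Transmission budget = 4.16 − 1.14516 = 3.01484 μs.
R ≥ L / t_tx = 800 bits / 3.01484e-06 s = 265.4 Mbps.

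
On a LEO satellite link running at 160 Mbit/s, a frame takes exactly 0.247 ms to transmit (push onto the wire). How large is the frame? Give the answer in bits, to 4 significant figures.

L = R × t_tx = 160000000 b/s × 0.000247 s = 39520 bits.

39520 bits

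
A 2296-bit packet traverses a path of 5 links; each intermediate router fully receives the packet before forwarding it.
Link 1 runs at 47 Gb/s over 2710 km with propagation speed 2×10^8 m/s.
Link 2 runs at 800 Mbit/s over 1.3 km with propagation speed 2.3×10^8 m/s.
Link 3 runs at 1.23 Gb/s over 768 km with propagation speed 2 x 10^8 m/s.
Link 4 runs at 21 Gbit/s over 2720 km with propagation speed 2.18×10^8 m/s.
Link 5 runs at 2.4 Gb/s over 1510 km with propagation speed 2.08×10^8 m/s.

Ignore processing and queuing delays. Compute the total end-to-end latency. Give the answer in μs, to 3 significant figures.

Transmission delays (L/R per hop): 0.0488511, 2.87, 1.86667, 0.109333, 0.956667 μs; sum = 5.85152 μs.
Propagation delays (d/s per hop): 13550, 5.65217, 3840, 12477.1, 7259.62 μs; sum = 37132.3 μs.
End-to-end = 37100 μs.

37100 μs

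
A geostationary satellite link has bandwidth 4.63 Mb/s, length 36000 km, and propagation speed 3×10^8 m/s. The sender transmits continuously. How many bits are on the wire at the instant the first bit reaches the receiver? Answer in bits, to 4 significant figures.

555600 bits

Propagation delay = 36000000 / 300000000 = 0.12 s.
BDP = R × t_prop = 4630000 × 0.12 = 555600 bits.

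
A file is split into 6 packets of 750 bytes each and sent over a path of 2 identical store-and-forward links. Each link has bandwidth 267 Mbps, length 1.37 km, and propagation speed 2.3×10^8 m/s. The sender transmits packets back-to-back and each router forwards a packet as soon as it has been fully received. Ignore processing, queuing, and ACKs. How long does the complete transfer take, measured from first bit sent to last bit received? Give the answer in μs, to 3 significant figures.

169 μs

Per-hop transmission t_tx = L/R = 6000/267000000 = 22.4719 μs.
Per-hop propagation t_prop = 1370/2.3e+08 = 5.95652 μs.
Pipeline fill: first packet needs 2·t_tx to clear all hops; remaining 5 packets each add one t_tx.
Total = (2+6-1)·t_tx + 2·t_prop = 7·22.4719 + 2·5.95652 = 169 μs.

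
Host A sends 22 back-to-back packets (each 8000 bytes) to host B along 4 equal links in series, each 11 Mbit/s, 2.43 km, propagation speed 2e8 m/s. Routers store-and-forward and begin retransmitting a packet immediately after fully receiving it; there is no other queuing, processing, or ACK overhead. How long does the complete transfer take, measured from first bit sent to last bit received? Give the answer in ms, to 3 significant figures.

Per-hop transmission t_tx = L/R = 64000/11000000 = 5.81818 ms.
Per-hop propagation t_prop = 2430/200000000 = 0.01215 ms.
Pipeline fill: first packet needs 4·t_tx to clear all hops; remaining 21 packets each add one t_tx.
Total = (4+22-1)·t_tx + 4·t_prop = 25·5.81818 + 4·0.01215 = 146 ms.

146 ms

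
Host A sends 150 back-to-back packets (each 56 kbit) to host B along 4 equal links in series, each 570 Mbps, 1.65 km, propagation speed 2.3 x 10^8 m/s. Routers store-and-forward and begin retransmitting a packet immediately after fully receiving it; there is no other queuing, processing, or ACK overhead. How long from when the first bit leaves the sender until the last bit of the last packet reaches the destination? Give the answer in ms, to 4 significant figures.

Per-hop transmission t_tx = L/R = 56000/570000000 = 0.0982456 ms.
Per-hop propagation t_prop = 1650/2.3e+08 = 0.00717391 ms.
Pipeline fill: first packet needs 4·t_tx to clear all hops; remaining 149 packets each add one t_tx.
Total = (4+150-1)·t_tx + 4·t_prop = 153·0.0982456 + 4·0.00717391 = 15.06 ms.

15.06 ms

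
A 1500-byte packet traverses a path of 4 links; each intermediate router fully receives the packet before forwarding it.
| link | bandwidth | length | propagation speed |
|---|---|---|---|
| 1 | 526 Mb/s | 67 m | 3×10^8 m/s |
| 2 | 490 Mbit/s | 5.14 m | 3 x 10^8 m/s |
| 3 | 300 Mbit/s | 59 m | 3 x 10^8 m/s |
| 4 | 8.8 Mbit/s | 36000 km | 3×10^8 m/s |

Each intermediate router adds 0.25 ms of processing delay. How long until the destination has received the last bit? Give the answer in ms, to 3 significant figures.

122 ms

L = 1500 × 8 = 12000 bits.
Transmission delays (L/R per hop): 0.0228137, 0.0244898, 0.04, 1.36364 ms; sum = 1.45094 ms.
Propagation delays (d/s per hop): 0.000223333, 1.71333e-05, 0.000196667, 120 ms; sum = 120 ms.
Processing at 3 router(s): 3 × 0.25 ms = 0.75 ms.
End-to-end = 122 ms.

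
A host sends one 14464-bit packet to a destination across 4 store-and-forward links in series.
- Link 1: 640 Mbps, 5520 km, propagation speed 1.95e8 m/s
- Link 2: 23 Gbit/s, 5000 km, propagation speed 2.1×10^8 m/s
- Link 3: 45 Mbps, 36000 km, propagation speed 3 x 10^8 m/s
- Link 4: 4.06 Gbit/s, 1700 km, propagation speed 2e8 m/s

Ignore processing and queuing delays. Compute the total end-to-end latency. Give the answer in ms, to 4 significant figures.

181.0 ms

Transmission delays (L/R per hop): 0.0226, 0.00062887, 0.321422, 0.00356256 ms; sum = 0.348214 ms.
Propagation delays (d/s per hop): 28.3077, 23.8095, 120, 8.5 ms; sum = 180.617 ms.
End-to-end = 181.0 ms.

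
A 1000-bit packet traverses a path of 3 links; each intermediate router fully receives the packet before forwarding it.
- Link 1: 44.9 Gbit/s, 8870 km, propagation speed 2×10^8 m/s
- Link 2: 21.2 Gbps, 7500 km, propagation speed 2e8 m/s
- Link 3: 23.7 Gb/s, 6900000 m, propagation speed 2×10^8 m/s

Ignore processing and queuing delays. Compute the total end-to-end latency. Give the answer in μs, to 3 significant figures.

Transmission delays (L/R per hop): 0.0222717, 0.0471698, 0.0421941 μs; sum = 0.111636 μs.
Propagation delays (d/s per hop): 44350, 37500, 34500 μs; sum = 116350 μs.
End-to-end = 116000 μs.

116000 μs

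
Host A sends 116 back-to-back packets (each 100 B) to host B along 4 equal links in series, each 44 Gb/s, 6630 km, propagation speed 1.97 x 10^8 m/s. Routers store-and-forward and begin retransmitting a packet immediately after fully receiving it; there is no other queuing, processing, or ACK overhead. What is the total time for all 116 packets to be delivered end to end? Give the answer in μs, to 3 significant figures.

135000 μs

Per-hop transmission t_tx = L/R = 800/44000000000 = 0.0181818 μs.
Per-hop propagation t_prop = 6630000/197000000 = 33654.8 μs.
Pipeline fill: first packet needs 4·t_tx to clear all hops; remaining 115 packets each add one t_tx.
Total = (4+116-1)·t_tx + 4·t_prop = 119·0.0181818 + 4·33654.8 = 135000 μs.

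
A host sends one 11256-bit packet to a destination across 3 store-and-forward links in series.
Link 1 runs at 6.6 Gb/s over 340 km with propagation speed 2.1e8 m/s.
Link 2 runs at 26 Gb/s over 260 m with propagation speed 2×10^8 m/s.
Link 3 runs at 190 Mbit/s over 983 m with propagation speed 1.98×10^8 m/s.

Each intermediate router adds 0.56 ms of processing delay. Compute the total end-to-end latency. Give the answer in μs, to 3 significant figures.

2810 μs

Transmission delays (L/R per hop): 1.70545, 0.432923, 59.2421 μs; sum = 61.3805 μs.
Propagation delays (d/s per hop): 1619.05, 1.3, 4.96465 μs; sum = 1625.31 μs.
Processing at 2 router(s): 2 × 0.56 ms = 1120 μs.
End-to-end = 2810 μs.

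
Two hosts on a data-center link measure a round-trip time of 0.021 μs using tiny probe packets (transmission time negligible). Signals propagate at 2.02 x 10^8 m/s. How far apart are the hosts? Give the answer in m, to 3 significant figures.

2.12 m

One-way propagation = RTT/2 = 0.0105 μs.
d = s × t = 202000000 × 1.05e-08 = 2.12 m.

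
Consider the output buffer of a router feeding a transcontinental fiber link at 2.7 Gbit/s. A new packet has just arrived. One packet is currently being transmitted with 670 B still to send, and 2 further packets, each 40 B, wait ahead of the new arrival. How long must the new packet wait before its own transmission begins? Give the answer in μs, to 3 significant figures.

Each queued packet: L/R = 320/2700000000 = 0.118519 μs.
2 queued → 0.237037 μs.
Plus remaining 5360 bits of current packet: 1.98519 μs.
Queuing delay = 2.22 μs.

2.22 μs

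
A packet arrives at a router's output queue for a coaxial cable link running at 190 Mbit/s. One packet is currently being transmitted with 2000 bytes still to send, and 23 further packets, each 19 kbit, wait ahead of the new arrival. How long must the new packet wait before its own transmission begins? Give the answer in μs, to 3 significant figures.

2380 μs

Each queued packet: L/R = 19000/190000000 = 100 μs.
23 queued → 2300 μs.
Plus remaining 16000 bits of current packet: 84.2105 μs.
Queuing delay = 2380 μs.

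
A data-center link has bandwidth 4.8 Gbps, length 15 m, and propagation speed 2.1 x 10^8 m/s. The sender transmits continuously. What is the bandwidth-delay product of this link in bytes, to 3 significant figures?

Propagation delay = 15 / 210000000 = 7.14286e-08 s.
BDP = R × t_prop = 4800000000 × 7.14286e-08 = 342.857 bits.
In bytes: 342.857/8 = 42.9 bytes.

42.9 bytes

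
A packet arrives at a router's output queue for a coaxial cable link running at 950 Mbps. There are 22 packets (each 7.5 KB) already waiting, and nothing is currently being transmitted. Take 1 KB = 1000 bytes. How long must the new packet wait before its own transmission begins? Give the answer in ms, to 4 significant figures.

1.389 ms

Each queued packet: L/R = 60000/950000000 = 0.0631579 ms.
22 queued → 1.38947 ms.
Queuing delay = 1.389 ms.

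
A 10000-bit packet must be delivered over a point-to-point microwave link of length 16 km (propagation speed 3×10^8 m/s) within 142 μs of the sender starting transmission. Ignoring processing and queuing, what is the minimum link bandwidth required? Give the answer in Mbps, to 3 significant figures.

Propagation delay = 16000 / 300000000 = 53.3333 μs.
Transmission budget = 142 − 53.3333 = 88.6667 μs.
R ≥ L / t_tx = 10000 bits / 8.86667e-05 s = 113 Mbps.

113 Mbps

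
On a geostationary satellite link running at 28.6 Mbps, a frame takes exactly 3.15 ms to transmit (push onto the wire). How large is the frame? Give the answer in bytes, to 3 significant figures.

11300 bytes

L = R × t_tx = 28600000 b/s × 0.00315 s = 90090 bits.
In bytes: 90090 / 8 = 11300 bytes.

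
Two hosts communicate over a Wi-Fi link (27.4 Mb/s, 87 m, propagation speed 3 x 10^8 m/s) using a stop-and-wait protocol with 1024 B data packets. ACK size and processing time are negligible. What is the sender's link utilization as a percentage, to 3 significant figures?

99.8 %

t_tx = L/R = 8192/27400000 = 0.000298978 s.
t_prop = 87/300000000 = 2.9e-07 s; RTT = 5.8e-07 s.
Cycle = t_tx + RTT = 0.000299558 s.
Utilization = t_tx / cycle = 0.000298978/0.000299558 = 99.8 %.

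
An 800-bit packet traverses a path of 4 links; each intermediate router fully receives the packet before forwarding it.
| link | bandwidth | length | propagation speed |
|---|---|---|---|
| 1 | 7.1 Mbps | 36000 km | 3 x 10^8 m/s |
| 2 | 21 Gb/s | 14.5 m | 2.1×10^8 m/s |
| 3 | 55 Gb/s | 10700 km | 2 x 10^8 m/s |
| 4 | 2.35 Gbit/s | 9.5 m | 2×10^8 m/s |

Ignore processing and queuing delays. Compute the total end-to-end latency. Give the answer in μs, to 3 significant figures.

Transmission delays (L/R per hop): 112.676, 0.0380952, 0.0145455, 0.340426 μs; sum = 113.069 μs.
Propagation delays (d/s per hop): 120000, 0.0690476, 53500, 0.0475 μs; sum = 173500 μs.
End-to-end = 174000 μs.

174000 μs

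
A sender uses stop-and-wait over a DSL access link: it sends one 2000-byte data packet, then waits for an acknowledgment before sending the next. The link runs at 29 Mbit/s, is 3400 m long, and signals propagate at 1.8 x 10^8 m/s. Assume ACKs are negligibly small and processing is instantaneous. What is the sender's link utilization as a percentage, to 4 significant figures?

t_tx = L/R = 16000/29000000 = 0.000551724 s.
t_prop = 3400/180000000 = 1.88889e-05 s; RTT = 3.77778e-05 s.
Cycle = t_tx + RTT = 0.000589502 s.
Utilization = t_tx / cycle = 0.000551724/0.000589502 = 93.59 %.

93.59 %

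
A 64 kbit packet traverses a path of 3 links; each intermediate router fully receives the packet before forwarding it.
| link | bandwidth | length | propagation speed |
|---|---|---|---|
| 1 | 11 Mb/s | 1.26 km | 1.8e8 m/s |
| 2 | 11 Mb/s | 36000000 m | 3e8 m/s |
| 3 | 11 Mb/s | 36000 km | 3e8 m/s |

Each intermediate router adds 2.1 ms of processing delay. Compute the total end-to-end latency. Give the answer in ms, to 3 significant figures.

L = 64000 bits.
Transmission delay per hop = L/R = 64000/11000000 = 5.81818 ms; 3 hops → 17.4545 ms.
Propagation delays (d/s per hop): 0.007, 120, 120 ms; sum = 240.007 ms.
Processing at 2 router(s): 2 × 2.1 ms = 4.2 ms.
End-to-end = 262 ms.

262 ms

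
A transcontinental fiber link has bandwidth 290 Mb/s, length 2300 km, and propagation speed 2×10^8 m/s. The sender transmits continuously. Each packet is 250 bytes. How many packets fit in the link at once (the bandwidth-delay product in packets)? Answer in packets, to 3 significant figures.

1670 packets

Propagation delay = 2300000 / 200000000 = 0.0115 s.
BDP = R × t_prop = 290000000 × 0.0115 = 3335000 bits.
In packets of 2000 bits: 1670 packets.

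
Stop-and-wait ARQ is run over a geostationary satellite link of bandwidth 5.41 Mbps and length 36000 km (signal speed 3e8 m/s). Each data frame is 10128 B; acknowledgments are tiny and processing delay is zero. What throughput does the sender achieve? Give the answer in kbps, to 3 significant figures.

318 kbps

t_tx = L/R = 81024/5410000 = 0.0149767 s.
t_prop = 36000000/300000000 = 0.12 s; RTT = 0.24 s.
Cycle = t_tx + RTT = 0.254977 s.
Throughput = L / cycle = 81024 / 0.254977 = 318 kbps.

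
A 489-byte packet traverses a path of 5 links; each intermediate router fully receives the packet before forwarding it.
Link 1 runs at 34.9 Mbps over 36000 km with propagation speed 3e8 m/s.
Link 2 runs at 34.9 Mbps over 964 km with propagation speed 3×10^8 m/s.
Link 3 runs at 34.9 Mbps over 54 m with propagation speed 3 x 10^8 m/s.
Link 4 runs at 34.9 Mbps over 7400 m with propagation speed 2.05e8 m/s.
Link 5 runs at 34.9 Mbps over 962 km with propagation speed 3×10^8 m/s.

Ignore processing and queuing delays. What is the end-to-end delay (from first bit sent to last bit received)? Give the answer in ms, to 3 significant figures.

127 ms

L = 489 × 8 = 3912 bits.
Transmission delay per hop = L/R = 3912/34900000 = 0.112092 ms; 5 hops → 0.560458 ms.
Propagation delays (d/s per hop): 120, 3.21333, 0.00018, 0.0360976, 3.20667 ms; sum = 126.456 ms.
End-to-end = 127 ms.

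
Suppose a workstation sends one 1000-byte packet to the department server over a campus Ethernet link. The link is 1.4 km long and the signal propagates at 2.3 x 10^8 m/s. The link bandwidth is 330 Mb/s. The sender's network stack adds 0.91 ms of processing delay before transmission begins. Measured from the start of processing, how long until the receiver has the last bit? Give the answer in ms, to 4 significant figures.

0.9403 ms

L = 1000 × 8 = 8000 bits.
Transmission delay = L/R = 8000 / 330000000 = 0.0242424 ms.
Propagation delay = d/s = 1400 m / 2.3e+08 m/s = 0.00608696 ms.
Plus processing delay 0.91 ms = 0.91 ms.
Total = 0.9403 ms.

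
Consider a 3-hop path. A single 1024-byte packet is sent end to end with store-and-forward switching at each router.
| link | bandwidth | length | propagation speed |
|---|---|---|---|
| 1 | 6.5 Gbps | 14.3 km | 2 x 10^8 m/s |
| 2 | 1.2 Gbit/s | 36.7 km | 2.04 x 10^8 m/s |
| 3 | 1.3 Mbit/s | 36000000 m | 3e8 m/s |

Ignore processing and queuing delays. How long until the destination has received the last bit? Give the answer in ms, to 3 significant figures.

127 ms

L = 1024 × 8 = 8192 bits.
Transmission delays (L/R per hop): 0.00126031, 0.00682667, 6.30154 ms; sum = 6.30963 ms.
Propagation delays (d/s per hop): 0.0715, 0.179902, 120 ms; sum = 120.251 ms.
End-to-end = 127 ms.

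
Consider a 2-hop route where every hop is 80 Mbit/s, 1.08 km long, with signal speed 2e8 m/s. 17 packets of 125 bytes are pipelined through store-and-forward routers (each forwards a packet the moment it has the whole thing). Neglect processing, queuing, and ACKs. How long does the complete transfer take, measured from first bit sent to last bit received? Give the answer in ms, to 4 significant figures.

Per-hop transmission t_tx = L/R = 1000/80000000 = 0.0125 ms.
Per-hop propagation t_prop = 1080/200000000 = 0.0054 ms.
Pipeline fill: first packet needs 2·t_tx to clear all hops; remaining 16 packets each add one t_tx.
Total = (2+17-1)·t_tx + 2·t_prop = 18·0.0125 + 2·0.0054 = 0.2358 ms.

0.2358 ms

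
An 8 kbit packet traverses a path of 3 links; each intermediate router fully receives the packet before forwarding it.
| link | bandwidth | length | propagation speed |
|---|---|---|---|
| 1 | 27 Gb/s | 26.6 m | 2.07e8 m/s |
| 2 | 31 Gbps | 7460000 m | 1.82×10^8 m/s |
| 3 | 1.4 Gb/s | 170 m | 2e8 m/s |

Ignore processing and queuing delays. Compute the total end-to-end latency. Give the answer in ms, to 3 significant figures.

L = 8000 bits.
Transmission delays (L/R per hop): 0.000296296, 0.000258065, 0.00571429 ms; sum = 0.00626865 ms.
Propagation delays (d/s per hop): 0.000128502, 40.989, 0.00085 ms; sum = 40.99 ms.
End-to-end = 41.0 ms.

41.0 ms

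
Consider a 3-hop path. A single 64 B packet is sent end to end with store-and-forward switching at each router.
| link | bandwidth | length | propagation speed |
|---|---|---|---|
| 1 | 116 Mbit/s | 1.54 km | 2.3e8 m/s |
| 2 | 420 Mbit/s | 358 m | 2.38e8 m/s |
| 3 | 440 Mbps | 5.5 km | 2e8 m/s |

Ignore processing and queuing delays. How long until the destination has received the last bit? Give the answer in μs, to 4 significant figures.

42.50 μs

L = 64 × 8 = 512 bits.
Transmission delays (L/R per hop): 4.41379, 1.21905, 1.16364 μs; sum = 6.79648 μs.
Propagation delays (d/s per hop): 6.69565, 1.5042, 27.5 μs; sum = 35.6999 μs.
End-to-end = 42.50 μs.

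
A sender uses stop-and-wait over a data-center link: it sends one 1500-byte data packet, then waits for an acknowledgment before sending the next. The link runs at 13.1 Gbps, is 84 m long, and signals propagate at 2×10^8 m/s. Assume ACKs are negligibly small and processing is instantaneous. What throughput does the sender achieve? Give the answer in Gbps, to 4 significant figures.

6.834 Gbps

t_tx = L/R = 12000/13100000000 = 9.16031e-07 s.
t_prop = 84/200000000 = 4.2e-07 s; RTT = 8.4e-07 s.
Cycle = t_tx + RTT = 1.75603e-06 s.
Throughput = L / cycle = 12000 / 1.75603e-06 = 6.834 Gbps.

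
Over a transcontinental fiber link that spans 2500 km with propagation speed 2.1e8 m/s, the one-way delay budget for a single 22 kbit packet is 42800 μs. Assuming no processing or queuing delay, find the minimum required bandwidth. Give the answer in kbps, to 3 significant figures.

712 kbps

Propagation delay = 2500000 / 210000000 = 11904.8 μs.
Transmission budget = 42800 − 11904.8 = 30895.2 μs.
R ≥ L / t_tx = 22000 bits / 0.0308952 s = 712 kbps.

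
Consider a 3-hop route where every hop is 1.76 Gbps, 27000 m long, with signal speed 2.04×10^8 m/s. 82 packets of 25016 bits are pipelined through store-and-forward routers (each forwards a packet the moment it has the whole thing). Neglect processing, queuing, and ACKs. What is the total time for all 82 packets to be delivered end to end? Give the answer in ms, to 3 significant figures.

1.59 ms

Per-hop transmission t_tx = L/R = 25016/1760000000 = 0.0142136 ms.
Per-hop propagation t_prop = 27000/204000000 = 0.132353 ms.
Pipeline fill: first packet needs 3·t_tx to clear all hops; remaining 81 packets each add one t_tx.
Total = (3+82-1)·t_tx + 3·t_prop = 84·0.0142136 + 3·0.132353 = 1.59 ms.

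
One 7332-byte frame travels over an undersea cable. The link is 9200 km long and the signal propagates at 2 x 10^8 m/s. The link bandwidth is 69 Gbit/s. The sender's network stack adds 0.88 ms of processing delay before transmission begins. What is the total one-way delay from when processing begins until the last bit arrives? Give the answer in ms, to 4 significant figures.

46.88 ms

L = 7332 × 8 = 58656 bits.
Transmission delay = L/R = 58656 / 69000000000 = 0.000850087 ms.
Propagation delay = d/s = 9200000 m / 200000000 m/s = 46 ms.
Plus processing delay 0.88 ms = 0.88 ms.
Total = 46.88 ms.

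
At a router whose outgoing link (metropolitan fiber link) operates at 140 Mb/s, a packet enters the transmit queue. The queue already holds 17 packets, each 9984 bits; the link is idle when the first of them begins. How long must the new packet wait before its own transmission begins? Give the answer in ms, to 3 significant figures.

1.21 ms

Each queued packet: L/R = 9984/140000000 = 0.0713143 ms.
17 queued → 1.21234 ms.
Queuing delay = 1.21 ms.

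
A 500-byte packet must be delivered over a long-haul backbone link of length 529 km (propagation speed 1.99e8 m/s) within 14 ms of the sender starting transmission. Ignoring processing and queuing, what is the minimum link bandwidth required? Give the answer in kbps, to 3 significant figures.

353 kbps

L = 4000 bits.
Propagation delay = 529000 / 199000000 = 2.65829 ms.
Transmission budget = 14 − 2.65829 = 11.3417 ms.
R ≥ L / t_tx = 4000 bits / 0.0113417 s = 353 kbps.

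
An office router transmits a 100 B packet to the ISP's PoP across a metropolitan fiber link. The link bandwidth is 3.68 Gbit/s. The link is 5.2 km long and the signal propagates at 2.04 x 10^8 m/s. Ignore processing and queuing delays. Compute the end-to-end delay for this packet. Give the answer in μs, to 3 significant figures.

L = 100 × 8 = 800 bits.
Transmission delay = L/R = 800 / 3680000000 = 0.217391 μs.
Propagation delay = d/s = 5200 m / 204000000 m/s = 25.4902 μs.
Total = 25.7 μs.

25.7 μs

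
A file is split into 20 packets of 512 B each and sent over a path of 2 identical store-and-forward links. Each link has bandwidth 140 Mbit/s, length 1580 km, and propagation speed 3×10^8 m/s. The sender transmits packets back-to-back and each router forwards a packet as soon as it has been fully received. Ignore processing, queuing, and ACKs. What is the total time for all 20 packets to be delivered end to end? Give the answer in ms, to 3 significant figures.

Per-hop transmission t_tx = L/R = 4096/140000000 = 0.0292571 ms.
Per-hop propagation t_prop = 1580000/300000000 = 5.26667 ms.
Pipeline fill: first packet needs 2·t_tx to clear all hops; remaining 19 packets each add one t_tx.
Total = (2+20-1)·t_tx + 2·t_prop = 21·0.0292571 + 2·5.26667 = 11.1 ms.

11.1 ms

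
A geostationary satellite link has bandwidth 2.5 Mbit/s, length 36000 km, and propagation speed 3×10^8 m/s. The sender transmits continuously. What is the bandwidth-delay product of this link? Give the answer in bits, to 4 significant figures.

Propagation delay = 36000000 / 300000000 = 0.12 s.
BDP = R × t_prop = 2500000 × 0.12 = 300000 bits.

300000 bits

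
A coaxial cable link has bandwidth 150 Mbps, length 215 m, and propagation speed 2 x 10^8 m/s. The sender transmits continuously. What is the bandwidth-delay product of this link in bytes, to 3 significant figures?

20.2 bytes

Propagation delay = 215 / 200000000 = 1.075e-06 s.
BDP = R × t_prop = 150000000 × 1.075e-06 = 161.25 bits.
In bytes: 161.25/8 = 20.2 bytes.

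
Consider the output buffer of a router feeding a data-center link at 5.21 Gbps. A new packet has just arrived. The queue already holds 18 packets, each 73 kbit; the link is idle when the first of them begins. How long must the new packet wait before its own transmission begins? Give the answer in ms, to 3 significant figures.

0.252 ms

Each queued packet: L/R = 73000/5210000000 = 0.0140115 ms.
18 queued → 0.252207 ms.
Queuing delay = 0.252 ms.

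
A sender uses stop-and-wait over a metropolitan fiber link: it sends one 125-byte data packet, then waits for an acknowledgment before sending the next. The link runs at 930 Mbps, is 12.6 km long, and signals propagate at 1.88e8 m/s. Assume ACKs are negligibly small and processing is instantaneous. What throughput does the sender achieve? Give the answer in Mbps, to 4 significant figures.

7.401 Mbps

t_tx = L/R = 1000/930000000 = 1.07527e-06 s.
t_prop = 12600/188000000 = 6.70213e-05 s; RTT = 0.000134043 s.
Cycle = t_tx + RTT = 0.000135118 s.
Throughput = L / cycle = 1000 / 0.000135118 = 7.401 Mbps.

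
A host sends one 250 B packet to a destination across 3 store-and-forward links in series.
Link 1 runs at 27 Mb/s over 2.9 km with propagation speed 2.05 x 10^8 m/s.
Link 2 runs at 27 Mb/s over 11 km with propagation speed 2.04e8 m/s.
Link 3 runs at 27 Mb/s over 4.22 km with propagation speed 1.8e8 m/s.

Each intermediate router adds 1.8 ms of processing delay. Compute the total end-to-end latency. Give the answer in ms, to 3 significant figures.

L = 250 × 8 = 2000 bits.
Transmission delay per hop = L/R = 2000/27000000 = 0.0740741 ms; 3 hops → 0.222222 ms.
Propagation delays (d/s per hop): 0.0141463, 0.0539216, 0.0234444 ms; sum = 0.0915124 ms.
Processing at 2 router(s): 2 × 1.8 ms = 3.6 ms.
End-to-end = 3.91 ms.

3.91 ms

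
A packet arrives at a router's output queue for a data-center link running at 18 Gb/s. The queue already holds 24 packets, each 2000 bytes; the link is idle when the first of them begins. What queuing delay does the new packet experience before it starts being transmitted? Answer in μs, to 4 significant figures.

21.33 μs

Each queued packet: L/R = 16000/18000000000 = 0.888889 μs.
24 queued → 21.3333 μs.
Queuing delay = 21.33 μs.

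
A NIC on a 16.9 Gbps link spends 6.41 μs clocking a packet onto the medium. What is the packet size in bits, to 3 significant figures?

108000 bits

L = R × t_tx = 1.69e+10 b/s × 6.41e-06 s = 108329 bits.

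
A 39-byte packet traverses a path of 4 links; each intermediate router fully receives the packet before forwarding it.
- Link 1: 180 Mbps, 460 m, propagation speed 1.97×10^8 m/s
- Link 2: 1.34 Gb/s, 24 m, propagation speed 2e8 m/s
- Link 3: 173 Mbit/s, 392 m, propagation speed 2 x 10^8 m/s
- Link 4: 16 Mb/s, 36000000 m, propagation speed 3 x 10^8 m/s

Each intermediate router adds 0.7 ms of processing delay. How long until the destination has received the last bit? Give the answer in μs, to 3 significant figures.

122000 μs

L = 39 × 8 = 312 bits.
Transmission delays (L/R per hop): 1.73333, 0.232836, 1.80347, 19.5 μs; sum = 23.2696 μs.
Propagation delays (d/s per hop): 2.33503, 0.12, 1.96, 120000 μs; sum = 120004 μs.
Processing at 3 router(s): 3 × 0.7 ms = 2100 μs.
End-to-end = 122000 μs.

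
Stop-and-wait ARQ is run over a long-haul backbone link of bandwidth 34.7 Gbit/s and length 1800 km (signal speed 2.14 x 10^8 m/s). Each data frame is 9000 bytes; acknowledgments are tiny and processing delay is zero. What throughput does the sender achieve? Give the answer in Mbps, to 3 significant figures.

t_tx = L/R = 72000/34700000000 = 2.07493e-06 s.
t_prop = 1800000/214000000 = 0.00841121 s; RTT = 0.0168224 s.
Cycle = t_tx + RTT = 0.0168245 s.
Throughput = L / cycle = 72000 / 0.0168245 = 4.28 Mbps.

4.28 Mbps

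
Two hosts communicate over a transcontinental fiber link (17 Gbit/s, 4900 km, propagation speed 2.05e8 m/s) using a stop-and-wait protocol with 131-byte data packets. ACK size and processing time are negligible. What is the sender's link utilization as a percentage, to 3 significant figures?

t_tx = L/R = 1048/17000000000 = 6.16471e-08 s.
t_prop = 4900000/2.05e+08 = 0.0239024 s; RTT = 0.0478049 s.
Cycle = t_tx + RTT = 0.0478049 s.
Utilization = t_tx / cycle = 6.16471e-08/0.0478049 = 0.000129 %.

0.000129 %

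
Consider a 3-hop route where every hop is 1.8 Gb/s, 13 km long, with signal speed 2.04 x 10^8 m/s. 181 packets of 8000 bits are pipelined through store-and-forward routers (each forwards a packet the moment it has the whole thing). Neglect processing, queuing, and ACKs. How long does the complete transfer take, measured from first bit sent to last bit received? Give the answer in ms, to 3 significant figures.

1.00 ms

Per-hop transmission t_tx = L/R = 8000/1800000000 = 0.00444444 ms.
Per-hop propagation t_prop = 13000/204000000 = 0.0637255 ms.
Pipeline fill: first packet needs 3·t_tx to clear all hops; remaining 180 packets each add one t_tx.
Total = (3+181-1)·t_tx + 3·t_prop = 183·0.00444444 + 3·0.0637255 = 1.00 ms.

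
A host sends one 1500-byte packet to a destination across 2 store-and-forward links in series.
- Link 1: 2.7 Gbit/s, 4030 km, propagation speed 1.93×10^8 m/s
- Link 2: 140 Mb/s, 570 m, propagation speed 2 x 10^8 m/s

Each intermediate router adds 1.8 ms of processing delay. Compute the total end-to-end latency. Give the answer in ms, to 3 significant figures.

22.8 ms

L = 1500 × 8 = 12000 bits.
Transmission delays (L/R per hop): 0.00444444, 0.0857143 ms; sum = 0.0901587 ms.
Propagation delays (d/s per hop): 20.8808, 0.00285 ms; sum = 20.8837 ms.
Processing at 1 router(s): 1 × 1.8 ms = 1.8 ms.
End-to-end = 22.8 ms.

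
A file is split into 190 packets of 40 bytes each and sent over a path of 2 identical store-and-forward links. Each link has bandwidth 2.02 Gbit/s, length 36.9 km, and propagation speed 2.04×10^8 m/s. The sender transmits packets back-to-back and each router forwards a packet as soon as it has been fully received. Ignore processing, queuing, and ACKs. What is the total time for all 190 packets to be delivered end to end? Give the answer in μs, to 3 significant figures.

Per-hop transmission t_tx = L/R = 320/2020000000 = 0.158416 μs.
Per-hop propagation t_prop = 36900/204000000 = 180.882 μs.
Pipeline fill: first packet needs 2·t_tx to clear all hops; remaining 189 packets each add one t_tx.
Total = (2+190-1)·t_tx + 2·t_prop = 191·0.158416 + 2·180.882 = 392 μs.

392 μs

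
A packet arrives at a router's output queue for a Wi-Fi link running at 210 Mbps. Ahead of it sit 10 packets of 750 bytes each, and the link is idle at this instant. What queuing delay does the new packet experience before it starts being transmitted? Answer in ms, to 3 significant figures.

0.286 ms

Each queued packet: L/R = 6000/210000000 = 0.0285714 ms.
10 queued → 0.285714 ms.
Queuing delay = 0.286 ms.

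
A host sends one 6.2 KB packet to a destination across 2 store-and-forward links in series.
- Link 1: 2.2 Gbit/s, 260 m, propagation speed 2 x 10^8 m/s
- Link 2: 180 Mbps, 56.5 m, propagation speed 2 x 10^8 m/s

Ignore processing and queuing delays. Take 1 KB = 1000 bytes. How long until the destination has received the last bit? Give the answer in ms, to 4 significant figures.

0.2997 ms

L = 49600 bits.
Transmission delays (L/R per hop): 0.0225455, 0.275556 ms; sum = 0.298101 ms.
Propagation delays (d/s per hop): 0.0013, 0.0002825 ms; sum = 0.0015825 ms.
End-to-end = 0.2997 ms.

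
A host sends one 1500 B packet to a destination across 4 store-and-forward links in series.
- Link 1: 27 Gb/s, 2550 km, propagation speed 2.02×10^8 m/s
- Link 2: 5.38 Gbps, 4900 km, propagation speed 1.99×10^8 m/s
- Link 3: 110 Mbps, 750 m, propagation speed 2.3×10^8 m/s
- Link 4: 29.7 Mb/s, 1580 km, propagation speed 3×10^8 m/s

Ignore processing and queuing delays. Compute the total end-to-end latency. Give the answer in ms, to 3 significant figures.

L = 1500 × 8 = 12000 bits.
Transmission delays (L/R per hop): 0.000444444, 0.00223048, 0.109091, 0.40404 ms; sum = 0.515806 ms.
Propagation delays (d/s per hop): 12.6238, 24.6231, 0.00326087, 5.26667 ms; sum = 42.5168 ms.
End-to-end = 43.0 ms.

43.0 ms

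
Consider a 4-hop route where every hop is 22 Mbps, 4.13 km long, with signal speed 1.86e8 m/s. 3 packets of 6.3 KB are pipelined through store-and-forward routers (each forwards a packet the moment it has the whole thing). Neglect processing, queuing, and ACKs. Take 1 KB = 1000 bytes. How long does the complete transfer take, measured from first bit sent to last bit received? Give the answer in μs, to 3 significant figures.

13800 μs

Per-hop transmission t_tx = L/R = 50400/22000000 = 2290.91 μs.
Per-hop propagation t_prop = 4130/186000000 = 22.2043 μs.
Pipeline fill: first packet needs 4·t_tx to clear all hops; remaining 2 packets each add one t_tx.
Total = (4+3-1)·t_tx + 4·t_prop = 6·2290.91 + 4·22.2043 = 13800 μs.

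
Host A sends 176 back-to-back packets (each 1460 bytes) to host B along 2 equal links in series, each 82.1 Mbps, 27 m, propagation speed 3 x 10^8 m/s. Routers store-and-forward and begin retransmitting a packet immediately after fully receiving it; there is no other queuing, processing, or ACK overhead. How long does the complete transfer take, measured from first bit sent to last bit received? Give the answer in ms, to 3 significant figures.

25.2 ms

Per-hop transmission t_tx = L/R = 11680/82100000 = 0.142266 ms.
Per-hop propagation t_prop = 27/300000000 = 9e-05 ms.
Pipeline fill: first packet needs 2·t_tx to clear all hops; remaining 175 packets each add one t_tx.
Total = (2+176-1)·t_tx + 2·t_prop = 177·0.142266 + 2·9e-05 = 25.2 ms.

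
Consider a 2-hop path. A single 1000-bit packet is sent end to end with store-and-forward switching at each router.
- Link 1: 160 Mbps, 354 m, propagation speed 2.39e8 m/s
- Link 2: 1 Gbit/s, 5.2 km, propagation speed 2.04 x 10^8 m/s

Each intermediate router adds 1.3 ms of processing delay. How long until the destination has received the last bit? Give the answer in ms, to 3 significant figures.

Transmission delays (L/R per hop): 0.00625, 0.001 ms; sum = 0.00725 ms.
Propagation delays (d/s per hop): 0.00148117, 0.0254902 ms; sum = 0.0269714 ms.
Processing at 1 router(s): 1 × 1.3 ms = 1.3 ms.
End-to-end = 1.33 ms.

1.33 ms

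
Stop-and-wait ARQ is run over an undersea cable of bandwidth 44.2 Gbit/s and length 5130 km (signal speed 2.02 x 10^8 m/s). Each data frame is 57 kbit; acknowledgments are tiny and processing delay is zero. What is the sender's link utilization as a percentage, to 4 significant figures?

t_tx = L/R = 57000/44200000000 = 1.28959e-06 s.
t_prop = 5130000/202000000 = 0.025396 s; RTT = 0.0507921 s.
Cycle = t_tx + RTT = 0.0507934 s.
Utilization = t_tx / cycle = 1.28959e-06/0.0507934 = 0.002539 %.

0.002539 %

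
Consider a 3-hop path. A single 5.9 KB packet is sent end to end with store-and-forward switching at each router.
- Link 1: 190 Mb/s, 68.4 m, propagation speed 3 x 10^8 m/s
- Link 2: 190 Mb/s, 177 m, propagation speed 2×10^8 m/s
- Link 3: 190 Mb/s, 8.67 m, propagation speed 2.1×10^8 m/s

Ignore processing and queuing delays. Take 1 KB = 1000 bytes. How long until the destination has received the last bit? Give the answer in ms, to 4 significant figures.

0.7464 ms

L = 47200 bits.
Transmission delay per hop = L/R = 47200/190000000 = 0.248421 ms; 3 hops → 0.745263 ms.
Propagation delays (d/s per hop): 0.000228, 0.000885, 4.12857e-05 ms; sum = 0.00115429 ms.
End-to-end = 0.7464 ms.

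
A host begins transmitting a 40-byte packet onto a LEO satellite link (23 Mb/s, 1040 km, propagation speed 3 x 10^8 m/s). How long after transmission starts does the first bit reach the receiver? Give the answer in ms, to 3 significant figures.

3.47 ms

First bit experiences only propagation delay: d/s = 1040000/300000000 = 3.47 ms.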